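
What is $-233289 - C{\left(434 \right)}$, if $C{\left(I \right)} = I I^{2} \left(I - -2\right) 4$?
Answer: $-142566136265$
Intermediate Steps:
$C{\left(I \right)} = 4 I^{3} \left(2 + I\right)$ ($C{\left(I \right)} = I^{3} \left(I + 2\right) 4 = I^{3} \left(2 + I\right) 4 = 4 I^{3} \left(2 + I\right)$)
$-233289 - C{\left(434 \right)} = -233289 - 4 \cdot 434^{3} \left(2 + 434\right) = -233289 - 4 \cdot 81746504 \cdot 436 = -233289 - 142565902976 = -142566136265$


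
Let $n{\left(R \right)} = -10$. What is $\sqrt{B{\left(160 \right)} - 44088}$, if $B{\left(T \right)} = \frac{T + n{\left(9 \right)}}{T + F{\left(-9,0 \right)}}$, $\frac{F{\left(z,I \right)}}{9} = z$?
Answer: $\frac{3 i \sqrt{30571262}}{79} \approx 209.97 i$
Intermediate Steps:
$F{\left(z,I \right)} = 9 z$
$B{\left(T \right)} = \frac{-10 + T}{-81 + T}$ ($B{\left(T \right)} = \frac{T - 10}{T + 9 \left(-9\right)} = \frac{-10 + T}{T - 81} = \frac{-10 + T}{-81 + T}$)
$\sqrt{B{\left(160 \right)} - 44088} = \sqrt{\frac{-10 + 160}{-81 + 160} - 44088} = \sqrt{\frac{1}{79} \cdot 150 - 44088} = \sqrt{\frac{150}{79} - 44088} = \sqrt{- \frac{3482802}{79}} = \frac{3 i \sqrt{30571262}}{79}$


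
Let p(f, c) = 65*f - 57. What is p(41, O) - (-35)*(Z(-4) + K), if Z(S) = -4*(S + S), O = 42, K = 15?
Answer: 4253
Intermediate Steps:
Z(S) = -8*S
p(f, c) = -57 + 65*f
p(41, O) - (-35)*(Z(-4) + K) = (-57 + 65*41) - (-35)*(-8*(-4) + 15) = (-57 + 2665) - (-35)*(32 + 15) = 2608 - (-35)*47 = 2608 - 1*(-1645) = 2608 + 1645 = 4253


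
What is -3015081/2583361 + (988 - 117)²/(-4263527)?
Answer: -14814722823088/11014229374247 ≈ -1.3451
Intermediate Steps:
-3015081/2583361 + (988 - 117)²/(-4263527) = -3015081*1/2583361 + 871²*(-1/4263527) = -3015081/2583361 + 758641*(-1/4263527) = -3015081/2583361 - 758641/4263527 = -14814722823088/11014229374247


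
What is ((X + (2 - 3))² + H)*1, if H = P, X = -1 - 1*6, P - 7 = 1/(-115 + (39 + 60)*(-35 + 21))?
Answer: 106570/1501 ≈ 70.999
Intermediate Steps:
P = 10506/1501 (P = 7 + 1/(-115 + (39 + 60)*(-35 + 21)) = 7 + 1/(-115 + 99*(-14)) = 7 + 1/(-115 - 1386) = 7 + 1/(-1501) = 7 - 1/1501 = 10506/1501 ≈ 6.9993)
X = -7 (X = -1 - 6 = -7)
H = 10506/1501 ≈ 6.9993
((X + (2 - 3))² + H)*1 = ((-7 + (2 - 3))² + 10506/1501)*1 = ((-7 - 1)² + 10506/1501)*1 = ((-8)² + 10506/1501)*1 = (64 + 10506/1501)*1 = (106570/1501)*1 = 106570/1501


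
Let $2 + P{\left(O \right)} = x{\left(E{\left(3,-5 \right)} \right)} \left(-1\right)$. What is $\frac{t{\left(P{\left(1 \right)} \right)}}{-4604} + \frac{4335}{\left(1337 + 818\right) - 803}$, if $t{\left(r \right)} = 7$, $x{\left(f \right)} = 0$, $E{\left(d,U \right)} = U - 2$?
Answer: $\frac{4987219}{1556152} \approx 3.2048$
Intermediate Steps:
$E{\left(d,U \right)} = -2 + U$ ($E{\left(d,U \right)} = U - 2 = -2 + U$)
$P{\left(O \right)} = -2$ ($P{\left(O \right)} = -2 + 0 \left(-1\right) = -2 + 0 = -2$)
$\frac{t{\left(P{\left(1 \right)} \right)}}{-4604} + \frac{4335}{\left(1337 + 818\right) - 803} = \frac{7}{-4604} + \frac{4335}{\left(1337 + 818\right) - 803} = 7 \left(- \frac{1}{4604}\right) + \frac{4335}{2155 - 803} = - \frac{7}{4604} + \frac{4335}{1352} = \frac{4987219}{1556152}$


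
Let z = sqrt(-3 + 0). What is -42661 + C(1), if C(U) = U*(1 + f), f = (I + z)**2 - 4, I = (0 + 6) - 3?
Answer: -42658 + 6*I*sqrt(3) ≈ -42658.0 + 10.392*I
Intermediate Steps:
z = I*sqrt(3) (z = sqrt(-3) = I*sqrt(3) ≈ 1.732*I)
I = 3 (I = 6 - 3 = 3)
f = -4 + (3 + I*sqrt(3))**2 (f = (3 + I*sqrt(3))**2 - 4 = -4 + (3 + I*sqrt(3))**2 ≈ 2.0 + 10.392*I)
C(U) = U*(3 + 6*I*sqrt(3)) (C(U) = U*(1 + (2 + 6*I*sqrt(3))) = U*(3 + 6*I*sqrt(3)))
-42661 + C(1) = -42661 + 3*1*(1 + 2*I*sqrt(3)) = -42661 + (3 + 6*I*sqrt(3)) = -42658 + 6*I*sqrt(3)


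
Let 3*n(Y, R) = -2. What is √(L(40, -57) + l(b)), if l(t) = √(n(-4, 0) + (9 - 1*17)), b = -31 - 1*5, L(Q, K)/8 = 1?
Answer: √(72 + 3*I*√78)/3 ≈ 2.8744 + 0.51209*I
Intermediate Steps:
n(Y, R) = -⅔ (n(Y, R) = (⅓)*(-2) = -⅔)
L(Q, K) = 8 (L(Q, K) = 8*1 = 8)
b = -36 (b = -31 - 5 = -36)
l(t) = I*√78/3 (l(t) = √(-⅔ + (9 - 1*17)) = √(-⅔ + (9 - 17)) = √(-⅔ - 8) = √(-26/3) = I*√78/3)
√(L(40, -57) + l(b)) = √(8 + I*√78/3)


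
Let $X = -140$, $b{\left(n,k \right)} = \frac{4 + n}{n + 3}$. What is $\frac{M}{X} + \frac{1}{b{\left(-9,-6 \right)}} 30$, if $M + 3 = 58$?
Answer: $\frac{997}{28} \approx 35.607$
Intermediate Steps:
$M = 55$ ($M = -3 + 58 = 55$)
$b{\left(n,k \right)} = \frac{4 + n}{3 + n}$
$\frac{M}{X} + \frac{1}{b{\left(-9,-6 \right)}} 30 = \frac{55}{-140} + \frac{1}{\frac{1}{3 - 9} \left(4 - 9\right)} 30 = 55 \left(- \frac{1}{140}\right) + \frac{1}{\frac{1}{-6} \left(-5\right)} 30 = - \frac{11}{28} + \frac{1}{\left(- \frac{1}{6}\right) \left(-5\right)} 30 = - \frac{11}{28} + \frac{1}{\frac{5}{6}} \cdot 30 = - \frac{11}{28} + \frac{6}{5} \cdot 30 = - \frac{11}{28} + 36 = \frac{997}{28}$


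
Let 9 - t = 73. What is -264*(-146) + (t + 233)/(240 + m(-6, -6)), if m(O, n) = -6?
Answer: 693805/18 ≈ 38545.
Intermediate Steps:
t = -64 (t = 9 - 1*73 = 9 - 73 = -64)
-264*(-146) + (t + 233)/(240 + m(-6, -6)) = -264*(-146) + (-64 + 233)/(240 - 6) = 38544 + 169/234 = 38544 + 169*(1/234) = 38544 + 13/18 = 693805/18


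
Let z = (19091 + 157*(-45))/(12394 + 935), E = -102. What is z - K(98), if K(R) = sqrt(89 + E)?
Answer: 12026/13329 - I*sqrt(13) ≈ 0.90224 - 3.6056*I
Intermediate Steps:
K(R) = I*sqrt(13) (K(R) = sqrt(89 - 102) = sqrt(-13) = I*sqrt(13))
z = 12026/13329 (z = (19091 - 7065)/13329 = 12026*(1/13329) = 12026/13329 ≈ 0.90224)
z - K(98) = 12026/13329 - I*sqrt(13)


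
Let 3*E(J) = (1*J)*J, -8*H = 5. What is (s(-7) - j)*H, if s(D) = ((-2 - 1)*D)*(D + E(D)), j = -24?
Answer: -275/2 ≈ -137.50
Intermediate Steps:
H = -5/8 (H = -1/8*5 = -5/8 ≈ -0.62500)
E(J) = J**2/3 (E(J) = ((1*J)*J)/3 = (J*J)/3 = J**2/3)
s(D) = -3*D*(D + D**2/3) (s(D) = ((-2 - 1)*D)*(D + D**2/3) = (-3*D)*(D + D**2/3) = -3*D*(D + D**2/3))
(s(-7) - j)*H = (-1*(-7)**2*(3 - 7) - 1*(-24))*(-5/8) = (-1*49*(-4) + 24)*(-5/8) = (196 + 24)*(-5/8) = 220*(-5/8) = -275/2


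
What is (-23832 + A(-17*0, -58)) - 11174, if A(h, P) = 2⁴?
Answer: -34990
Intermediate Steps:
A(h, P) = 16
(-23832 + A(-17*0, -58)) - 11174 = (-23832 + 16) - 11174 = -23816 - 11174 = -34990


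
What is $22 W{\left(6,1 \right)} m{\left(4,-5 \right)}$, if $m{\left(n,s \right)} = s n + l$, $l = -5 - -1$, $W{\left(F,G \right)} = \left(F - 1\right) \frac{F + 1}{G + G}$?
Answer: $-9240$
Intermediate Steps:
$W{\left(F,G \right)} = \frac{\left(1 + F\right) \left(-1 + F\right)}{2 G}$ ($W{\left(F,G \right)} = \left(-1 + F\right) \frac{1 + F}{2 G} = \frac{\left(1 + F\right) \left(-1 + F\right)}{2 G}$)
$l = -4$ ($l = -5 + 1 = -4$)
$m{\left(n,s \right)} = -4 + n s$ ($m{\left(n,s \right)} = s n - 4 = n s - 4 = -4 + n s$)
$22 W{\left(6,1 \right)} m{\left(4,-5 \right)} = 22 \frac{-1 + 6^{2}}{2 \cdot 1} \left(-4 + 4 \left(-5\right)\right) = 22 \cdot \frac{1}{2} \cdot 1 \left(-1 + 36\right) \left(-4 - 20\right) = 22 \cdot \frac{1}{2} \cdot 1 \cdot 35 \left(-24\right) = 22 \cdot \frac{35}{2} \left(-24\right) = 385 \left(-24\right) = -9240$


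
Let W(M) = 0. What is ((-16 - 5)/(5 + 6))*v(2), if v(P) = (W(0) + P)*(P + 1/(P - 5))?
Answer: -70/11 ≈ -6.3636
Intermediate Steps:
v(P) = P*(P + 1/(-5 + P)) (v(P) = (0 + P)*(P + 1/(P - 5)) = P*(P + 1/(-5 + P)))
((-16 - 5)/(5 + 6))*v(2) = ((-16 - 5)/(5 + 6))*(2*(1 + 2**2 - 5*2)/(-5 + 2)) = (-21/11)*(2*(1 + 4 - 10)/(-3)) = (-21*1/11)*(2*(-1/3)*(-5)) = -21/11*10/3 = -70/11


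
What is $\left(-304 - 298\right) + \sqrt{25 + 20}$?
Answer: $-602 + 3 \sqrt{5} \approx -595.29$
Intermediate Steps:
$\left(-304 - 298\right) + \sqrt{25 + 20} = -602 + \sqrt{45} = -602 + 3 \sqrt{5}$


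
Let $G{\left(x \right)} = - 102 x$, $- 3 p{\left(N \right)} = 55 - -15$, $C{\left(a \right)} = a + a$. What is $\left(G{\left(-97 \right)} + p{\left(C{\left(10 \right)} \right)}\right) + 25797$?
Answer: $\frac{107003}{3} \approx 35668.0$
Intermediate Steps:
$C{\left(a \right)} = 2 a$
$p{\left(N \right)} = - \frac{70}{3}$ ($p{\left(N \right)} = - \frac{55 - -15}{3} = - \frac{55 + 15}{3} = \left(- \frac{1}{3}\right) 70 = - \frac{70}{3}$)
$\left(G{\left(-97 \right)} + p{\left(C{\left(10 \right)} \right)}\right) + 25797 = \left(\left(-102\right) \left(-97\right) - \frac{70}{3}\right) + 25797 = \left(9894 - \frac{70}{3}\right) + 25797 = \frac{29612}{3} + 25797 = \frac{107003}{3}$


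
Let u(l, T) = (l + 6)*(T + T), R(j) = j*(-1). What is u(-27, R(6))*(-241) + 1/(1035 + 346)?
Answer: -83870891/1381 ≈ -60732.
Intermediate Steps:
R(j) = -j
u(l, T) = 2*T*(6 + l) (u(l, T) = (6 + l)*(2*T) = 2*T*(6 + l))
u(-27, R(6))*(-241) + 1/(1035 + 346) = (2*(-1*6)*(6 - 27))*(-241) + 1/(1035 + 346) = (2*(-6)*(-21))*(-241) + 1/1381 = 252*(-241) + 1/1381 = -60732 + 1/1381 = -83870891/1381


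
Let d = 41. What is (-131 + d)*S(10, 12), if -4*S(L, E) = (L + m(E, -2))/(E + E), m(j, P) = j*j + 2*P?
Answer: 1125/8 ≈ 140.63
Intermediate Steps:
m(j, P) = j² + 2*P
S(L, E) = -(-4 + L + E²)/(8*E) (S(L, E) = -(L + (E² + 2*(-2)))/(4*(E + E)) = -(L + (E² - 4))/(4*(2*E)) = -(L + (-4 + E²))*1/(2*E)/4 = -(-4 + L + E²)*1/(2*E)/4 = -(-4 + L + E²)/(8*E))
(-131 + d)*S(10, 12) = (-131 + 41)*((⅛)*(4 - 1*10 - 1*12²)/12) = -45*(4 - 10 - 1*144)/(4*12) = -45*(4 - 10 - 144)/(4*12) = -45*(-150)/(4*12) = -90*(-25/16) = 1125/8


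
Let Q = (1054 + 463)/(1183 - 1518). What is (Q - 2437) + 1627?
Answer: -272867/335 ≈ -814.53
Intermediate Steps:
Q = -1517/335 (Q = 1517/(-335) = 1517*(-1/335) = -1517/335 ≈ -4.5284)
(Q - 2437) + 1627 = (-1517/335 - 2437) + 1627 = -817912/335 + 1627 = -272867/335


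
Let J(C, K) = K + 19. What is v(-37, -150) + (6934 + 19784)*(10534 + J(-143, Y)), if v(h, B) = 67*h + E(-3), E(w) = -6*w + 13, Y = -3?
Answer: 281872452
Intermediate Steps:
J(C, K) = 19 + K
E(w) = 13 - 6*w
v(h, B) = 31 + 67*h (v(h, B) = 67*h + (13 - 6*(-3)) = 67*h + (13 + 18) = 67*h + 31 = 31 + 67*h)
v(-37, -150) + (6934 + 19784)*(10534 + J(-143, Y)) = (31 + 67*(-37)) + (6934 + 19784)*(10534 + (19 - 3)) = (31 - 2479) + 26718*(10534 + 16) = -2448 + 26718*10550 = -2448 + 281874900 = 281872452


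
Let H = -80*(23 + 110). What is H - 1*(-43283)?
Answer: 32643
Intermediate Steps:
H = -10640 (H = -80*133 = -10640)
H - 1*(-43283) = -10640 - 1*(-43283) = -10640 + 43283 = 32643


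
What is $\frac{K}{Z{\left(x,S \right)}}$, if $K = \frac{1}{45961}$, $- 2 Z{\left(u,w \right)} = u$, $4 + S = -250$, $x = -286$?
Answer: $\frac{1}{6572423} \approx 1.5215 \cdot 10^{-7}$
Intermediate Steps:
$S = -254$ ($S = -4 - 250 = -254$)
$Z{\left(u,w \right)} = - \frac{u}{2}$
$K = \frac{1}{45961} \approx 2.1758 \cdot 10^{-5}$
$\frac{K}{Z{\left(x,S \right)}} = \frac{1}{45961 \left(\left(- \frac{1}{2}\right) \left(-286\right)\right)} = \frac{1}{45961 \cdot 143} = \frac{1}{45961} \cdot \frac{1}{143} = \frac{1}{6572423}$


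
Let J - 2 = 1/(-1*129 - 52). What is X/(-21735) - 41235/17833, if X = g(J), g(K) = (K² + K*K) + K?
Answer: -1398458150884/604674854955 ≈ -2.3127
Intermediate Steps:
J = 361/181 (J = 2 + 1/(-1*129 - 52) = 2 + 1/(-129 - 52) = 2 + 1/(-181) = 2 - 1/181 = 361/181 ≈ 1.9945)
g(K) = K + 2*K² (g(K) = (K² + K²) + K = 2*K² + K = K + 2*K²)
X = 325983/32761 (X = 361*(1 + 2*(361/181))/181 = 361*(1 + 722/181)/181 = (361/181)*(903/181) = 325983/32761 ≈ 9.9503)
X/(-21735) - 41235/17833 = (325983/32761)/(-21735) - 41235/17833 = (325983/32761)*(-1/21735) - 41235*1/17833 = -15523/33907635 - 41235/17833 = -1398458150884/604674854955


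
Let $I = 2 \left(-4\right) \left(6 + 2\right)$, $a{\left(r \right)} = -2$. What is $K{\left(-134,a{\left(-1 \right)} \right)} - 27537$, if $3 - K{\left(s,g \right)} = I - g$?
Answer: $-27472$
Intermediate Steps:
$I = -64$ ($I = \left(-8\right) 8 = -64$)
$K{\left(s,g \right)} = 67 + g$ ($K{\left(s,g \right)} = 3 - \left(-64 - g\right) = 3 + \left(64 + g\right) = 67 + g$)
$K{\left(-134,a{\left(-1 \right)} \right)} - 27537 = \left(67 - 2\right) - 27537 = 65 - 27537 = -27472$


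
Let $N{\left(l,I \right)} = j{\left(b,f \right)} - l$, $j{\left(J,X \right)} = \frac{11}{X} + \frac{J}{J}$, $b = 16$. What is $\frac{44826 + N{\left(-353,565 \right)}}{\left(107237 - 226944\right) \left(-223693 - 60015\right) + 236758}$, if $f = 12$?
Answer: $\frac{542171}{407544843768} \approx 1.3303 \cdot 10^{-6}$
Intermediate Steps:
$j{\left(J,X \right)} = 1 + \frac{11}{X}$ ($j{\left(J,X \right)} = \frac{11}{X} + 1 = 1 + \frac{11}{X}$)
$N{\left(l,I \right)} = \frac{23}{12} - l$ ($N{\left(l,I \right)} = \frac{11 + 12}{12} - l = \frac{1}{12} \cdot 23 - l = \frac{23}{12} - l$)
$\frac{44826 + N{\left(-353,565 \right)}}{\left(107237 - 226944\right) \left(-223693 - 60015\right) + 236758} = \frac{44826 + \left(\frac{23}{12} - -353\right)}{\left(107237 - 226944\right) \left(-223693 - 60015\right) + 236758} = \frac{44826 + \left(\frac{23}{12} + 353\right)}{\left(-119707\right) \left(-283708\right) + 236758} = \frac{44826 + \frac{4259}{12}}{33961833556 + 236758} = \frac{542171}{12 \cdot 33962070314} = \frac{542171}{12} \cdot \frac{1}{33962070314} = \frac{542171}{407544843768}$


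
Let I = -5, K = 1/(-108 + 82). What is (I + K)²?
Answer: 17161/676 ≈ 25.386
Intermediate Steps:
K = -1/26 (K = 1/(-26) = -1/26 ≈ -0.038462)
(I + K)² = (-5 - 1/26)² = (-131/26)² = 17161/676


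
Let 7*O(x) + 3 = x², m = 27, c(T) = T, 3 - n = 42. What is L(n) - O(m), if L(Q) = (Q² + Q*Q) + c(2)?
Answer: 20582/7 ≈ 2940.3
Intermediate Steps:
n = -39 (n = 3 - 1*42 = 3 - 42 = -39)
L(Q) = 2 + 2*Q² (L(Q) = (Q² + Q*Q) + 2 = (Q² + Q²) + 2 = 2*Q² + 2 = 2 + 2*Q²)
O(x) = -3/7 + x²/7
L(n) - O(m) = (2 + 2*(-39)²) - (-3/7 + (⅐)*27²) = (2 + 2*1521) - (-3/7 + (⅐)*729) = (2 + 3042) - (-3/7 + 729/7) = 3044 - 1*726/7 = 3044 - 726/7 = 20582/7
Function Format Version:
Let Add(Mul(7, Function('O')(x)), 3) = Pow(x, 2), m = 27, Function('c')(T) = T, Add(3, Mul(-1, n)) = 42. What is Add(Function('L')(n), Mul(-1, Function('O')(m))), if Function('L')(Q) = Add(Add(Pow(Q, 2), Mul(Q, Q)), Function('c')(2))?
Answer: Rational(20582, 7) ≈ 2940.3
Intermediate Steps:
n = -39 (n = Add(3, Mul(-1, 42)) = Add(3, -42) = -39)
Function('L')(Q) = Add(2, Mul(2, Pow(Q, 2))) (Function('L')(Q) = Add(Add(Pow(Q, 2), Mul(Q, Q)), 2) = Add(Add(Pow(Q, 2), Pow(Q, 2)), 2) = Add(Mul(2, Pow(Q, 2)), 2) = Add(2, Mul(2, Pow(Q, 2))))
Function('O')(x) = Add(Rational(-3, 7), Mul(Rational(1, 7), Pow(x, 2)))
Add(Function('L')(n), Mul(-1, Function('O')(m))) = Add(Add(2, Mul(2, Pow(-39, 2))), Mul(-1, Add(Rational(-3, 7), Mul(Rational(1, 7), Pow(27, 2))))) = Add(Add(2, Mul(2, 1521)), Mul(-1, Add(Rational(-3, 7), Mul(Rational(1, 7), 729)))) = Add(Add(2, 3042), Mul(-1, Add(Rational(-3, 7), Rational(729, 7)))) = Add(3044, Mul(-1, Rational(726, 7))) = Add(3044, Rational(-726, 7)) = Rational(20582, 7)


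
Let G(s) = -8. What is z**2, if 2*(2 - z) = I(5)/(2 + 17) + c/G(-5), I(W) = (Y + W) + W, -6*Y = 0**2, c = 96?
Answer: 21609/361 ≈ 59.859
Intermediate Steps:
Y = 0 (Y = -1/6*0**2 = -1/6*0 = 0)
I(W) = 2*W (I(W) = (0 + W) + W = W + W = 2*W)
z = 147/19 (z = 2 - ((2*5)/(2 + 17) + 96/(-8))/2 = 2 - (10/19 + 96*(-1/8))/2 = 2 - (10*(1/19) - 12)/2 = 2 - (10/19 - 12)/2 = 2 - 1/2*(-218/19) = 2 + 109/19 = 147/19 ≈ 7.7368)
z**2 = (147/19)**2 = 21609/361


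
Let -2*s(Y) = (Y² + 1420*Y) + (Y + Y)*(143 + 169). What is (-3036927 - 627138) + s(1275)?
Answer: -11559855/2 ≈ -5.7799e+6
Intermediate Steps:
s(Y) = -1022*Y - Y²/2 (s(Y) = -((Y² + 1420*Y) + (Y + Y)*(143 + 169))/2 = -((Y² + 1420*Y) + (2*Y)*312)/2 = -((Y² + 1420*Y) + 624*Y)/2 = -(Y² + 2044*Y)/2 = -1022*Y - Y²/2)
(-3036927 - 627138) + s(1275) = (-3036927 - 627138) - ½*1275*(2044 + 1275) = -3664065 - ½*1275*3319 = -3664065 - 4231725/2 = -11559855/2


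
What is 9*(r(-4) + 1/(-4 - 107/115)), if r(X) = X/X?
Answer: 452/63 ≈ 7.1746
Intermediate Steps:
r(X) = 1
9*(r(-4) + 1/(-4 - 107/115)) = 9*(1 + 1/(-4 - 107/115)) = 9*(1 + 1/(-567/115)) = 9*(1 - 115/567) = 9*(452/567) = 452/63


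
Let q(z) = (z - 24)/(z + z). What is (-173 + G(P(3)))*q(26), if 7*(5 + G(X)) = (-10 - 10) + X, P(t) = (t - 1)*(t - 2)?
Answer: -632/91 ≈ -6.9451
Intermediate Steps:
P(t) = (-1 + t)*(-2 + t)
G(X) = -55/7 + X/7 (G(X) = -5 + ((-10 - 10) + X)/7 = -5 + (-20 + X)/7 = -5 + (-20/7 + X/7) = -55/7 + X/7)
q(z) = (-24 + z)/(2*z) (q(z) = (-24 + z)/((2*z)) = (-24 + z)*(1/(2*z)) = (-24 + z)/(2*z))
(-173 + G(P(3)))*q(26) = (-173 + (-55/7 + (2 + 3² - 3*3)/7))*((½)*(-24 + 26)/26) = (-173 + (-55/7 + (2 + 9 - 9)/7))*((½)*(1/26)*2) = (-173 + (-55/7 + (⅐)*2))*(1/26) = (-173 + (-55/7 + 2/7))*(1/26) = (-173 - 53/7)*(1/26) = -1264/7*1/26 = -632/91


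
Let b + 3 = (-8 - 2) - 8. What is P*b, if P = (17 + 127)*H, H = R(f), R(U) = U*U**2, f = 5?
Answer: -378000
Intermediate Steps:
R(U) = U**3
H = 125 (H = 5**3 = 125)
P = 18000 (P = (17 + 127)*125 = 144*125 = 18000)
b = -21 (b = -3 + ((-8 - 2) - 8) = -3 + (-10 - 8) = -3 - 18 = -21)
P*b = 18000*(-21) = -378000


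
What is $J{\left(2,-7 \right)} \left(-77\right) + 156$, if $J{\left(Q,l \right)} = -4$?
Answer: $464$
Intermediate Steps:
$J{\left(2,-7 \right)} \left(-77\right) + 156 = \left(-4\right) \left(-77\right) + 156 = 308 + 156 = 464$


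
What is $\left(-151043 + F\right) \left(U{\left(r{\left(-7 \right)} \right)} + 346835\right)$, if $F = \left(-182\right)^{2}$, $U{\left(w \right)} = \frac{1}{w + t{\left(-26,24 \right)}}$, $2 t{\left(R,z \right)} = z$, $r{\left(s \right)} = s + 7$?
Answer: $- \frac{490781354299}{12} \approx -4.0898 \cdot 10^{10}$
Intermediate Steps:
$r{\left(s \right)} = 7 + s$
$t{\left(R,z \right)} = \frac{z}{2}$
$U{\left(w \right)} = \frac{1}{12 + w}$ ($U{\left(w \right)} = \frac{1}{w + \frac{1}{2} \cdot 24} = \frac{1}{w + 12} = \frac{1}{12 + w}$)
$F = 33124$
$\left(-151043 + F\right) \left(U{\left(r{\left(-7 \right)} \right)} + 346835\right) = \left(-151043 + 33124\right) \left(\frac{1}{12 + \left(7 - 7\right)} + 346835\right) = - 117919 \left(\frac{1}{12 + 0} + 346835\right) = - 117919 \left(\frac{1}{12} + 346835\right) = \left(-117919\right) \frac{4162021}{12} = - \frac{490781354299}{12}$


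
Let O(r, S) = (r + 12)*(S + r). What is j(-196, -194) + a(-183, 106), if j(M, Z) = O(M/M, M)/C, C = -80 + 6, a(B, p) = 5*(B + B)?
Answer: -132885/74 ≈ -1795.7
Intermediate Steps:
a(B, p) = 10*B (a(B, p) = 5*(2*B) = 10*B)
C = -74
O(r, S) = (12 + r)*(S + r)
j(M, Z) = -13/74 - 13*M/74 (j(M, Z) = ((M/M)² + 12*M + 12*(M/M) + M*(M/M))/(-74) = (1² + 12*M + 12*1 + M*1)*(-1/74) = (1 + 12*M + 12 + M)*(-1/74) = (13 + 13*M)*(-1/74) = -13/74 - 13*M/74)
j(-196, -194) + a(-183, 106) = (-13/74 - 13/74*(-196)) + 10*(-183) = (-13/74 + 1274/37) - 1830 = 2535/74 - 1830 = -132885/74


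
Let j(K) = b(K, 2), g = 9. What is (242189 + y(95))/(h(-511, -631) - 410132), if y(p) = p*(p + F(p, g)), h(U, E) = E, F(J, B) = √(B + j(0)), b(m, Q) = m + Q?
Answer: -83738/136921 - 95*√11/410763 ≈ -0.61235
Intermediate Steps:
b(m, Q) = Q + m
j(K) = 2 + K
F(J, B) = √(2 + B) (F(J, B) = √(B + (2 + 0)) = √(B + 2) = √(2 + B))
y(p) = p*(p + √11) (y(p) = p*(p + √(2 + 9)) = p*(p + √11))
(242189 + y(95))/(h(-511, -631) - 410132) = (242189 + 95*(95 + √11))/(-631 - 410132) = (242189 + (9025 + 95*√11))/(-410763) = (251214 + 95*√11)*(-1/410763) = -83738/136921 - 95*√11/410763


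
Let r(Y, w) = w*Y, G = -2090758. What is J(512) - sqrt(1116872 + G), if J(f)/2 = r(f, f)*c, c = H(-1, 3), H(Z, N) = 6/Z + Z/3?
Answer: -9961472/3 - I*sqrt(973886) ≈ -3.3205e+6 - 986.86*I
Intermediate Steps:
H(Z, N) = 6/Z + Z/3 (H(Z, N) = 6/Z + Z*(1/3) = 6/Z + Z/3)
r(Y, w) = Y*w
c = -19/3 (c = 6/(-1) + (1/3)*(-1) = 6*(-1) - 1/3 = -6 - 1/3 = -19/3 ≈ -6.3333)
J(f) = -38*f**2/3 (J(f) = 2*((f*f)*(-19/3)) = 2*(f**2*(-19/3)) = 2*(-19*f**2/3) = -38*f**2/3)
J(512) - sqrt(1116872 + G) = -38/3*512**2 - sqrt(1116872 - 2090758) = -38/3*262144 - sqrt(-973886) = -9961472/3 - I*sqrt(973886)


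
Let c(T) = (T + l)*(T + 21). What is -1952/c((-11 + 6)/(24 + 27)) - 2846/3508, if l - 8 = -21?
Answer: 986502923/156125294 ≈ 6.3187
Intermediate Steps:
l = -13 (l = 8 - 21 = -13)
c(T) = (-13 + T)*(21 + T) (c(T) = (T - 13)*(T + 21) = (-13 + T)*(21 + T))
-1952/c((-11 + 6)/(24 + 27)) - 2846/3508 = -1952/(-273 + ((-11 + 6)/(24 + 27))**2 + 8*((-11 + 6)/(24 + 27))) - 2846/3508 = -1952/(-273 + (-5/51)**2 + 8*(-5/51)) - 2846*1/3508 = -1952/(-273 + (-5*1/51)**2 + 8*(-5*1/51)) - 1423/1754 = -1952/(-273 + (-5/51)**2 + 8*(-5/51)) - 1423/1754 = -1952/(-273 + 25/2601 - 40/51) - 1423/1754 = -1952/(-712088/2601) - 1423/1754 = -1952*(-2601/712088) - 1423/1754 = 634644/89011 - 1423/1754 = 986502923/156125294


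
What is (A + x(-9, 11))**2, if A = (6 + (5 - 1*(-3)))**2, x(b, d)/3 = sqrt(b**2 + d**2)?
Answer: 40234 + 1176*sqrt(202) ≈ 56948.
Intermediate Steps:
x(b, d) = 3*sqrt(b**2 + d**2)
A = 196 (A = (6 + (5 + 3))**2 = (6 + 8)**2 = 14**2 = 196)
(A + x(-9, 11))**2 = (196 + 3*sqrt((-9)**2 + 11**2))**2 = (196 + 3*sqrt(81 + 121))**2 = (196 + 3*sqrt(202))**2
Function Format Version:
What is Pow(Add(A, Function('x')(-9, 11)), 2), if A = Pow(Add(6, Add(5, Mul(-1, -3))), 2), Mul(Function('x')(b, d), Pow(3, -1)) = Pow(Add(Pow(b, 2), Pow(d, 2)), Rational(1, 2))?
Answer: Add(40234, Mul(1176, Pow(202, Rational(1, 2)))) ≈ 56948.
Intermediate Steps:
Function('x')(b, d) = Mul(3, Pow(Add(Pow(b, 2), Pow(d, 2)), Rational(1, 2)))
A = 196 (A = Pow(Add(6, Add(5, 3)), 2) = Pow(Add(6, 8), 2) = Pow(14, 2) = 196)
Pow(Add(A, Function('x')(-9, 11)), 2) = Pow(Add(196, Mul(3, Pow(Add(Pow(-9, 2), Pow(11, 2)), Rational(1, 2)))), 2) = Pow(Add(196, Mul(3, Pow(Add(81, 121), Rational(1, 2)))), 2) = Pow(Add(196, Mul(3, Pow(202, Rational(1, 2)))), 2)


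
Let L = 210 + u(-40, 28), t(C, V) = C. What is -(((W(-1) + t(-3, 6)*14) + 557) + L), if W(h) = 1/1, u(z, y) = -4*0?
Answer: -726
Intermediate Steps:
u(z, y) = 0
W(h) = 1
L = 210 (L = 210 + 0 = 210)
-(((W(-1) + t(-3, 6)*14) + 557) + L) = -(((1 - 3*14) + 557) + 210) = -(((1 - 42) + 557) + 210) = -((-41 + 557) + 210) = -(516 + 210) = -1*726 = -726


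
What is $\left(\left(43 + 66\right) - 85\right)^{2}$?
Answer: $576$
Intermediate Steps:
$\left(\left(43 + 66\right) - 85\right)^{2} = \left(109 - 85\right)^{2} = 24^{2} = 576$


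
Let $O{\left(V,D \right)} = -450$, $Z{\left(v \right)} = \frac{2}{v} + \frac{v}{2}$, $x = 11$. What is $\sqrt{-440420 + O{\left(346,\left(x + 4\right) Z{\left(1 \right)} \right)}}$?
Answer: $i \sqrt{440870} \approx 663.98 i$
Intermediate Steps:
$Z{\left(v \right)} = \frac{v}{2} + \frac{2}{v}$ ($Z{\left(v \right)} = \frac{2}{v} + v \frac{1}{2} = \frac{2}{v} + \frac{v}{2} = \frac{v}{2} + \frac{2}{v}$)
$\sqrt{-440420 + O{\left(346,\left(x + 4\right) Z{\left(1 \right)} \right)}} = \sqrt{-440420 - 450} = \sqrt{-440870} = i \sqrt{440870}$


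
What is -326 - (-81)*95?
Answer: 7369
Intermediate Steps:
-326 - (-81)*95 = -326 - 81*(-95) = -326 + 7695 = 7369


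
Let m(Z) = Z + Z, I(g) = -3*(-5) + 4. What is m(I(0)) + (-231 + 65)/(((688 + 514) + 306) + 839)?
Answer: 89020/2347 ≈ 37.929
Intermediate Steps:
I(g) = 19 (I(g) = 15 + 4 = 19)
m(Z) = 2*Z
m(I(0)) + (-231 + 65)/(((688 + 514) + 306) + 839) = 2*19 + (-231 + 65)/(((688 + 514) + 306) + 839) = 38 - 166/((1202 + 306) + 839) = 38 - 166/(1508 + 839) = 38 - 166/2347 = 89020/2347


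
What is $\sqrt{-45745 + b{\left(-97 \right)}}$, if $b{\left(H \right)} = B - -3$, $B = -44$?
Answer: $i \sqrt{45786} \approx 213.98 i$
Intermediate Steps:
$b{\left(H \right)} = -41$ ($b{\left(H \right)} = -44 - -3 = -44 + 3 = -41$)
$\sqrt{-45745 + b{\left(-97 \right)}} = \sqrt{-45745 - 41} = \sqrt{-45786} = i \sqrt{45786}$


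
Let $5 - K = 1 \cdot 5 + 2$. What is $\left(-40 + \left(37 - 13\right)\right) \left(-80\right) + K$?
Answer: $1278$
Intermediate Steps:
$K = -2$ ($K = 5 - \left(1 \cdot 5 + 2\right) = 5 - \left(5 + 2\right) = 5 - 7 = -2$)
$\left(-40 + \left(37 - 13\right)\right) \left(-80\right) + K = \left(-40 + \left(37 - 13\right)\right) \left(-80\right) - 2 = \left(-40 + 24\right) \left(-80\right) - 2 = \left(-16\right) \left(-80\right) - 2 = 1280 - 2 = 1278$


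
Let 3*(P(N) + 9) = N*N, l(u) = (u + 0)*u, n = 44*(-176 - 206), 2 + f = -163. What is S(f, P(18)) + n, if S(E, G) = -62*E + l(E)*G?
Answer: 2688697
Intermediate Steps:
f = -165 (f = -2 - 163 = -165)
n = -16808 (n = 44*(-382) = -16808)
l(u) = u**2 (l(u) = u*u = u**2)
P(N) = -9 + N**2/3 (P(N) = -9 + (N*N)/3 = -9 + N**2/3)
S(E, G) = -62*E + G*E**2 (S(E, G) = -62*E + E**2*G = -62*E + G*E**2)
S(f, P(18)) + n = -165*(-62 - 165*(-9 + (1/3)*18**2)) - 16808 = -165*(-62 - 165*(-9 + (1/3)*324)) - 16808 = -165*(-62 - 165*(-9 + 108)) - 16808 = -165*(-62 - 165*99) - 16808 = -165*(-62 - 16335) - 16808 = -165*(-16397) - 16808 = 2705505 - 16808 = 2688697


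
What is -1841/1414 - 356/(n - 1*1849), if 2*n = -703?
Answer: -1013639/889002 ≈ -1.1402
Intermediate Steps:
n = -703/2 (n = (½)*(-703) = -703/2 ≈ -351.50)
-1841/1414 - 356/(n - 1*1849) = -1841/1414 - 356/(-703/2 - 1*1849) = -1841*1/1414 - 356/(-703/2 - 1849) = -263/202 - 356/(-4401/2) = -263/202 - 356*(-2/4401) = -263/202 + 712/4401 = -1013639/889002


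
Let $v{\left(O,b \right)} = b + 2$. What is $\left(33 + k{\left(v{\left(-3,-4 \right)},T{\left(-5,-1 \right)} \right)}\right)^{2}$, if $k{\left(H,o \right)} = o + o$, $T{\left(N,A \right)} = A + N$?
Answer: $441$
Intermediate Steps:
$v{\left(O,b \right)} = 2 + b$
$k{\left(H,o \right)} = 2 o$
$\left(33 + k{\left(v{\left(-3,-4 \right)},T{\left(-5,-1 \right)} \right)}\right)^{2} = \left(33 + 2 \left(-1 - 5\right)\right)^{2} = \left(33 + 2 \left(-6\right)\right)^{2} = \left(33 - 12\right)^{2} = 21^{2} = 441$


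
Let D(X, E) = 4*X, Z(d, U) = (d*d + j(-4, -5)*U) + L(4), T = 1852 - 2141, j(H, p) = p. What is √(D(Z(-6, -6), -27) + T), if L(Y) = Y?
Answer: 3*I ≈ 3.0*I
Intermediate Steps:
T = -289
Z(d, U) = 4 + d² - 5*U (Z(d, U) = (d*d - 5*U) + 4 = (d² - 5*U) + 4 = 4 + d² - 5*U)
√(D(Z(-6, -6), -27) + T) = √(4*(4 + (-6)² - 5*(-6)) - 289) = √(4*(4 + 36 + 30) - 289) = √(4*70 - 289) = √(280 - 289) = √(-9) = 3*I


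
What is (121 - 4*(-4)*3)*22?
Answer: 3718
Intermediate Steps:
(121 - 4*(-4)*3)*22 = (121 + 16*3)*22 = (121 + 48)*22 = 169*22 = 3718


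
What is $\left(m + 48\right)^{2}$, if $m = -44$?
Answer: $16$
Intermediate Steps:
$\left(m + 48\right)^{2} = \left(-44 + 48\right)^{2} = 4^{2} = 16$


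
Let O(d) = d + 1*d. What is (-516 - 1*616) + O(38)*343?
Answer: 24936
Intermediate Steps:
O(d) = 2*d (O(d) = d + d = 2*d)
(-516 - 1*616) + O(38)*343 = (-516 - 1*616) + (2*38)*343 = (-516 - 616) + 76*343 = -1132 + 26068 = 24936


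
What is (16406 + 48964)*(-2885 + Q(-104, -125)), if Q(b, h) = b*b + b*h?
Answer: 1368259470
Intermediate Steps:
Q(b, h) = b² + b*h
(16406 + 48964)*(-2885 + Q(-104, -125)) = (16406 + 48964)*(-2885 - 104*(-104 - 125)) = 65370*(-2885 - 104*(-229)) = 65370*(-2885 + 23816) = 65370*20931 = 1368259470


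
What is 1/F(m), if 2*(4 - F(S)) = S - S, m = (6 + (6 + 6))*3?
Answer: ¼ ≈ 0.25000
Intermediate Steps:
m = 54 (m = (6 + 12)*3 = 18*3 = 54)
F(S) = 4 (F(S) = 4 - (S - S)/2 = 4 - ½*0 = 4 + 0 = 4)
1/F(m) = 1/4 = ¼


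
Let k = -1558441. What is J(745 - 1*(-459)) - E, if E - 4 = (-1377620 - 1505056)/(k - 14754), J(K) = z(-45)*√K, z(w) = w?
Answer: -9175456/1573195 - 90*√301 ≈ -1567.3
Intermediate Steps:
J(K) = -45*√K
E = 9175456/1573195 (E = 4 + (-1377620 - 1505056)/(-1558441 - 14754) = 4 - 2882676/(-1573195) = 4 - 2882676*(-1/1573195) = 4 + 2882676/1573195 = 9175456/1573195 ≈ 5.8324)
J(745 - 1*(-459)) - E = -45*√(745 - 1*(-459)) - 1*9175456/1573195 = -45*√(745 + 459) - 9175456/1573195 = -90*√301 - 9175456/1573195 = -9175456/1573195 - 90*√301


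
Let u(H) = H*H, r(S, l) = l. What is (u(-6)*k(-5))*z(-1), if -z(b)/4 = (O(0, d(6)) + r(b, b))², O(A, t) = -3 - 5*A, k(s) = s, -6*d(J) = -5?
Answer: 11520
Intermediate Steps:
d(J) = ⅚ (d(J) = -⅙*(-5) = ⅚)
u(H) = H²
z(b) = -4*(-3 + b)² (z(b) = -4*((-3 - 5*0) + b)² = -4*((-3 + 0) + b)² = -4*(-3 + b)²)
(u(-6)*k(-5))*z(-1) = ((-6)²*(-5))*(-4*(-3 - 1)²) = (36*(-5))*(-4*(-4)²) = -(-720)*16 = -180*(-64) = 11520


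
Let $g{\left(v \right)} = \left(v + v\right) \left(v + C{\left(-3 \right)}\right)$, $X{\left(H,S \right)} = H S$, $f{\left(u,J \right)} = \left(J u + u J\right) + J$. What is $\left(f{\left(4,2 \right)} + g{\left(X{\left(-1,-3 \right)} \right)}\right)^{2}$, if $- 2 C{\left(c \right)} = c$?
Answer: $2025$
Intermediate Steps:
$C{\left(c \right)} = - \frac{c}{2}$
$f{\left(u,J \right)} = J + 2 J u$ ($f{\left(u,J \right)} = \left(J u + J u\right) + J = 2 J u + J = J + 2 J u$)
$g{\left(v \right)} = 2 v \left(\frac{3}{2} + v\right)$ ($g{\left(v \right)} = \left(v + v\right) \left(v - - \frac{3}{2}\right) = 2 v \left(v + \frac{3}{2}\right) = 2 v \left(\frac{3}{2} + v\right)$)
$\left(f{\left(4,2 \right)} + g{\left(X{\left(-1,-3 \right)} \right)}\right)^{2} = \left(2 \left(1 + 2 \cdot 4\right) + \left(-1\right) \left(-3\right) \left(3 + 2 \left(\left(-1\right) \left(-3\right)\right)\right)\right)^{2} = \left(2 \left(1 + 8\right) + 3 \left(3 + 2 \cdot 3\right)\right)^{2} = \left(2 \cdot 9 + 3 \left(3 + 6\right)\right)^{2} = \left(18 + 3 \cdot 9\right)^{2} = \left(18 + 27\right)^{2} = 45^{2} = 2025$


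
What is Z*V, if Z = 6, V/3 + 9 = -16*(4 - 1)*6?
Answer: -5346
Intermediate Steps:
V = -891 (V = -27 + 3*(-16*(4 - 1)*6) = -27 + 3*(-48*6) = -27 + 3*(-16*18) = -27 + 3*(-288) = -27 - 864 = -891)
Z*V = 6*(-891) = -5346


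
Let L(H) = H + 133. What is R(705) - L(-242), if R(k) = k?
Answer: 814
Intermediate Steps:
L(H) = 133 + H
R(705) - L(-242) = 705 - (133 - 242) = 705 - 1*(-109) = 705 + 109 = 814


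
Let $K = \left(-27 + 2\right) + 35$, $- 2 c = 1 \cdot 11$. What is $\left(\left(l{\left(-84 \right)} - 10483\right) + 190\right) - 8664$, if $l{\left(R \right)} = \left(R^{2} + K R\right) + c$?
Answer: $- \frac{25493}{2} \approx -12747.0$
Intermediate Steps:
$c = - \frac{11}{2}$ ($c = - \frac{1 \cdot 11}{2} = \left(- \frac{1}{2}\right) 11 = - \frac{11}{2} \approx -5.5$)
$K = 10$ ($K = -25 + 35 = 10$)
$l{\left(R \right)} = - \frac{11}{2} + R^{2} + 10 R$ ($l{\left(R \right)} = \left(R^{2} + 10 R\right) - \frac{11}{2} = - \frac{11}{2} + R^{2} + 10 R$)
$\left(\left(l{\left(-84 \right)} - 10483\right) + 190\right) - 8664 = \left(\left(\left(- \frac{11}{2} + \left(-84\right)^{2} + 10 \left(-84\right)\right) - 10483\right) + 190\right) - 8664 = \left(\left(\left(- \frac{11}{2} + 7056 - 840\right) - 10483\right) + 190\right) - 8664 = \left(\left(\frac{12421}{2} - 10483\right) + 190\right) - 8664 = \left(- \frac{8545}{2} + 190\right) - 8664 = - \frac{8165}{2} - 8664 = - \frac{25493}{2}$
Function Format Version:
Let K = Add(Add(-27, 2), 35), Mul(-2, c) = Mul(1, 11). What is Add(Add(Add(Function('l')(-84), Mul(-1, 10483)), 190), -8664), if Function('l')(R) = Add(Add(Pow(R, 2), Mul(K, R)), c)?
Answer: Rational(-25493, 2) ≈ -12747.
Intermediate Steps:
c = Rational(-11, 2) (c = Mul(Rational(-1, 2), Mul(1, 11)) = Mul(Rational(-1, 2), 11) = Rational(-11, 2) ≈ -5.5000)
K = 10 (K = Add(-25, 35) = 10)
Function('l')(R) = Add(Rational(-11, 2), Pow(R, 2), Mul(10, R)) (Function('l')(R) = Add(Add(Pow(R, 2), Mul(10, R)), Rational(-11, 2)) = Add(Rational(-11, 2), Pow(R, 2), Mul(10, R)))
Add(Add(Add(Function('l')(-84), Mul(-1, 10483)), 190), -8664) = Add(Add(Add(Add(Rational(-11, 2), Pow(-84, 2), Mul(10, -84)), Mul(-1, 10483)), 190), -8664) = Add(Add(Add(Add(Rational(-11, 2), 7056, -840), -10483), 190), -8664) = Add(Add(Add(Rational(12421, 2), -10483), 190), -8664) = Add(Add(Rational(-8545, 2), 190), -8664) = Add(Rational(-8165, 2), -8664) = Rational(-25493, 2)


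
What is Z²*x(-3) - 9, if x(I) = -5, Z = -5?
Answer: -134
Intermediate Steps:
Z²*x(-3) - 9 = (-5)²*(-5) - 9 = 25*(-5) - 9 = -125 - 9 = -134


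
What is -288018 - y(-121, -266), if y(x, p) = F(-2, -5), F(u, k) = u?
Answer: -288016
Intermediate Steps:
y(x, p) = -2
-288018 - y(-121, -266) = -288018 - 1*(-2) = -288018 + 2 = -288016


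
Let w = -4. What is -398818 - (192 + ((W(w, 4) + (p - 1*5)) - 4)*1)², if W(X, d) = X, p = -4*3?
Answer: -426707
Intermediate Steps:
p = -12
-398818 - (192 + ((W(w, 4) + (p - 1*5)) - 4)*1)² = -398818 - (192 + ((-4 + (-12 - 1*5)) - 4)*1)² = -398818 - (192 + ((-4 + (-12 - 5)) - 4)*1)² = -398818 - (192 + ((-4 - 17) - 4)*1)² = -398818 - (192 + (-21 - 4)*1)² = -398818 - (192 - 25*1)² = -398818 - (192 - 25)² = -398818 - 1*167² = -398818 - 1*27889 = -398818 - 27889 = -426707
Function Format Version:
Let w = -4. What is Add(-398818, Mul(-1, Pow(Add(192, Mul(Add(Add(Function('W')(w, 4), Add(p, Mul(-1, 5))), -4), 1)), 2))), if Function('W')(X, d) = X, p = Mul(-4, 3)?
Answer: -426707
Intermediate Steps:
p = -12
Add(-398818, Mul(-1, Pow(Add(192, Mul(Add(Add(Function('W')(w, 4), Add(p, Mul(-1, 5))), -4), 1)), 2))) = Add(-398818, Mul(-1, Pow(Add(192, Mul(Add(Add(-4, Add(-12, Mul(-1, 5))), -4), 1)), 2))) = Add(-398818, Mul(-1, Pow(Add(192, Mul(Add(Add(-4, Add(-12, -5)), -4), 1)), 2))) = Add(-398818, Mul(-1, Pow(Add(192, Mul(Add(Add(-4, -17), -4), 1)), 2))) = Add(-398818, Mul(-1, Pow(Add(192, Mul(Add(-21, -4), 1)), 2))) = Add(-398818, Mul(-1, Pow(Add(192, Mul(-25, 1)), 2))) = Add(-398818, Mul(-1, Pow(Add(192, -25), 2))) = Add(-398818, Mul(-1, Pow(167, 2))) = Add(-398818, Mul(-1, 27889)) = Add(-398818, -27889) = -426707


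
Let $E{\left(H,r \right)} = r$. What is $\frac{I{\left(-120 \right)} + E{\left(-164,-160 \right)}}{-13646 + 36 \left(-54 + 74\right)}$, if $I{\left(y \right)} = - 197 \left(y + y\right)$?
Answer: $- \frac{23560}{6463} \approx -3.6454$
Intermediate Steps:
$I{\left(y \right)} = - 394 y$ ($I{\left(y \right)} = - 197 \cdot 2 y = - 394 y$)
$\frac{I{\left(-120 \right)} + E{\left(-164,-160 \right)}}{-13646 + 36 \left(-54 + 74\right)} = \frac{\left(-394\right) \left(-120\right) - 160}{-13646 + 36 \left(-54 + 74\right)} = \frac{47280 - 160}{-13646 + 36 \cdot 20} = \frac{47120}{-13646 + 720} = \frac{47120}{-12926} = 47120 \left(- \frac{1}{12926}\right) = - \frac{23560}{6463}$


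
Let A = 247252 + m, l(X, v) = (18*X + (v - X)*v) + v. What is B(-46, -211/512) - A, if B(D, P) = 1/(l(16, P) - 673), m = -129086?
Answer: -11729209297018/99260439 ≈ -1.1817e+5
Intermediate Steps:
l(X, v) = v + 18*X + v*(v - X) (l(X, v) = (18*X + v*(v - X)) + v = v + 18*X + v*(v - X))
A = 118166 (A = 247252 - 129086 = 118166)
B(D, P) = 1/(-385 + P² - 15*P) (B(D, P) = 1/((P + P² + 18*16 - 1*16*P) - 673) = 1/((P + P² + 288 - 16*P) - 673) = 1/((288 + P² - 15*P) - 673) = 1/(-385 + P² - 15*P))
B(-46, -211/512) - A = 1/(-385 + (-211/512)² - (-3165)/512) - 1*118166 = 1/(-385 + (-211*1/512)² - (-3165)/512) - 118166 = 1/(-385 + (-211/512)² - 15*(-211/512)) - 118166 = 1/(-385 + 44521/262144 + 3165/512) - 118166 = 1/(-99260439/262144) - 118166 = -262144/99260439 - 118166 = -11729209297018/99260439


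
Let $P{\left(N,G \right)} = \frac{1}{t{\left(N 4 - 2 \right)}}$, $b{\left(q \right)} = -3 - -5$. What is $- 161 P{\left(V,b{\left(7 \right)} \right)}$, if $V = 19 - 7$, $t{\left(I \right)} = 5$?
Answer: $- \frac{161}{5} \approx -32.2$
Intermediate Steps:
$V = 12$ ($V = 19 - 7 = 12$)
$b{\left(q \right)} = 2$ ($b{\left(q \right)} = -3 + 5 = 2$)
$P{\left(N,G \right)} = \frac{1}{5}$
$- 161 P{\left(V,b{\left(7 \right)} \right)} = \left(-161\right) \frac{1}{5} = - \frac{161}{5}$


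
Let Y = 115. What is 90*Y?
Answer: 10350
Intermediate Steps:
90*Y = 90*115 = 10350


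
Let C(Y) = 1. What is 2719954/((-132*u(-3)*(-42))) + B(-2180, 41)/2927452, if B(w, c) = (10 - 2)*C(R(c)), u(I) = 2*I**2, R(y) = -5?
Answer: 90483358813/3319730568 ≈ 27.256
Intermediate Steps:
B(w, c) = 8 (B(w, c) = (10 - 2)*1 = 8*1 = 8)
2719954/((-132*u(-3)*(-42))) + B(-2180, 41)/2927452 = 2719954/((-264*(-3)**2*(-42))) + 8/2927452 = 2719954/((-264*9*(-42))) + 8*(1/2927452) = 2719954/((-132*18*(-42))) + 2/731863 = 2719954/((-2376*(-42))) + 2/731863 = 2719954/99792 + 2/731863 = 2719954*(1/99792) + 2/731863 = 1359977/49896 + 2/731863 = 90483358813/3319730568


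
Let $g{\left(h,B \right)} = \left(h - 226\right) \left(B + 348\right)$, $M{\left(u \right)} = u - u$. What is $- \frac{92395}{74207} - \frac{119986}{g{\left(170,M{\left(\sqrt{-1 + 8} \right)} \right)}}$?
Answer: $\frac{507371953}{103296144} \approx 4.9118$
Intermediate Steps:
$M{\left(u \right)} = 0$
$g{\left(h,B \right)} = \left(-226 + h\right) \left(348 + B\right)$
$- \frac{92395}{74207} - \frac{119986}{g{\left(170,M{\left(\sqrt{-1 + 8} \right)} \right)}} = - \frac{92395}{74207} - \frac{119986}{-78648 - 0 + 348 \cdot 170 + 0 \cdot 170} = \left(-92395\right) \frac{1}{74207} - \frac{119986}{-78648 + 0 + 59160 + 0} = - \frac{92395}{74207} - \frac{119986}{-19488} = - \frac{92395}{74207} - - \frac{59993}{9744} = - \frac{92395}{74207} + \frac{59993}{9744} = \frac{507371953}{103296144}$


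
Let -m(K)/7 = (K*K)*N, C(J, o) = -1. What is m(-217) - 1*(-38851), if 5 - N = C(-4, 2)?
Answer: -1938887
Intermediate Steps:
N = 6 (N = 5 - 1*(-1) = 5 + 1 = 6)
m(K) = -42*K**2 (m(K) = -7*K*K*6 = -7*K**2*6 = -42*K**2)
m(-217) - 1*(-38851) = -42*(-217)**2 - 1*(-38851) = -42*47089 + 38851 = -1977738 + 38851 = -1938887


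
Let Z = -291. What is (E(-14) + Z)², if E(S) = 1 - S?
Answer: 76176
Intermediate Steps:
(E(-14) + Z)² = ((1 - 1*(-14)) - 291)² = ((1 + 14) - 291)² = (15 - 291)² = (-276)² = 76176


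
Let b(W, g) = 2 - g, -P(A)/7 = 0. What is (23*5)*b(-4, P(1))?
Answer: 230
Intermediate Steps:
P(A) = 0 (P(A) = -7*0 = 0)
(23*5)*b(-4, P(1)) = (23*5)*(2 - 1*0) = 115*(2 + 0) = 115*2 = 230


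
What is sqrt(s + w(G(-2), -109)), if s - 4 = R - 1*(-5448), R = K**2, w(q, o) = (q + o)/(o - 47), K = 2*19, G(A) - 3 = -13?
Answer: sqrt(41959905)/78 ≈ 83.047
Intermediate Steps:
G(A) = -10 (G(A) = 3 - 13 = -10)
K = 38
w(q, o) = (o + q)/(-47 + o)
R = 1444 (R = 38**2 = 1444)
s = 6896 (s = 4 + (1444 - 1*(-5448)) = 4 + (1444 + 5448) = 4 + 6892 = 6896)
sqrt(s + w(G(-2), -109)) = sqrt(6896 + (-109 - 10)/(-47 - 109)) = sqrt(6896 - 119/(-156)) = sqrt(6896 - 1/156*(-119)) = sqrt(6896 + 119/156) = sqrt(1075895/156) = sqrt(41959905)/78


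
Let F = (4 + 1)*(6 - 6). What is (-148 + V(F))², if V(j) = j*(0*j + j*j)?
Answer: 21904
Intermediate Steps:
F = 0 (F = 5*0 = 0)
V(j) = j³ (V(j) = j*(0 + j²) = j*j² = j³)
(-148 + V(F))² = (-148 + 0³)² = (-148 + 0)² = (-148)² = 21904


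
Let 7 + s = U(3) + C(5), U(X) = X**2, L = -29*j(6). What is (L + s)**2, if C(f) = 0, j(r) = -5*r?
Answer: 760384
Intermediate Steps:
L = 870 (L = -(-145)*6 = -29*(-30) = 870)
s = 2 (s = -7 + (3**2 + 0) = -7 + (9 + 0) = -7 + 9 = 2)
(L + s)**2 = (870 + 2)**2 = 872**2 = 760384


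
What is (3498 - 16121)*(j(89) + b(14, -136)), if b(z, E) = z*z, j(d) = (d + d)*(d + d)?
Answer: -402421240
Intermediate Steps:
j(d) = 4*d² (j(d) = (2*d)*(2*d) = 4*d²)
b(z, E) = z²
(3498 - 16121)*(j(89) + b(14, -136)) = (3498 - 16121)*(4*89² + 14²) = -12623*(4*7921 + 196) = -12623*(31684 + 196) = -12623*31880 = -402421240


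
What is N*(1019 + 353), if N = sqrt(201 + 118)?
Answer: 1372*sqrt(319) ≈ 24505.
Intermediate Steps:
N = sqrt(319) ≈ 17.861
N*(1019 + 353) = sqrt(319)*(1019 + 353) = sqrt(319)*1372 = 1372*sqrt(319)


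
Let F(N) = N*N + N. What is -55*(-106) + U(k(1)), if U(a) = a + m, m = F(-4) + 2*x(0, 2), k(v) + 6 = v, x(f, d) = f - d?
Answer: 5833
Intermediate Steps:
k(v) = -6 + v
F(N) = N + N**2 (F(N) = N**2 + N = N + N**2)
m = 8 (m = -4*(1 - 4) + 2*(0 - 1*2) = -4*(-3) + 2*(0 - 2) = 12 + 2*(-2) = 12 - 4 = 8)
U(a) = 8 + a (U(a) = a + 8 = 8 + a)
-55*(-106) + U(k(1)) = -55*(-106) + (8 + (-6 + 1)) = 5830 + (8 - 5) = 5830 + 3 = 5833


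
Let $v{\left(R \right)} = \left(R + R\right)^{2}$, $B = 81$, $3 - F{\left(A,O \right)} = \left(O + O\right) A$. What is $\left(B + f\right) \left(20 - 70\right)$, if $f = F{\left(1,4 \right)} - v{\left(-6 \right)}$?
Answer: $3400$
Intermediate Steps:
$F{\left(A,O \right)} = 3 - 2 A O$ ($F{\left(A,O \right)} = 3 - \left(O + O\right) A = 3 - 2 O A = 3 - 2 A O$)
$v{\left(R \right)} = 4 R^{2}$ ($v{\left(R \right)} = \left(2 R\right)^{2} = 4 R^{2}$)
$f = -149$ ($f = \left(3 - 2 \cdot 4\right) - 4 \left(-6\right)^{2} = \left(3 - 8\right) - 4 \cdot 36 = -5 - 144 = -149$)
$\left(B + f\right) \left(20 - 70\right) = \left(81 - 149\right) \left(20 - 70\right) = - 68 \left(20 - 70\right) = \left(-68\right) \left(-50\right) = 3400$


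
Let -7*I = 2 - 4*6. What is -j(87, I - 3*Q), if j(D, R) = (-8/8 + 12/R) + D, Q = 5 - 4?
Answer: -170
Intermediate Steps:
Q = 1
I = 22/7 (I = -(2 - 4*6)/7 = -(2 - 24)/7 = -⅐*(-22) = 22/7 ≈ 3.1429)
j(D, R) = -1 + D + 12/R (j(D, R) = (-8*⅛ + 12/R) + D = (-1 + 12/R) + D = -1 + D + 12/R)
-j(87, I - 3*Q) = -(-1 + 87 + 12/(22/7 - 3*1)) = -(-1 + 87 + 12/(22/7 - 3)) = -(-1 + 87 + 12/(⅐)) = -(-1 + 87 + 12*7) = -(-1 + 87 + 84) = -1*170 = -170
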